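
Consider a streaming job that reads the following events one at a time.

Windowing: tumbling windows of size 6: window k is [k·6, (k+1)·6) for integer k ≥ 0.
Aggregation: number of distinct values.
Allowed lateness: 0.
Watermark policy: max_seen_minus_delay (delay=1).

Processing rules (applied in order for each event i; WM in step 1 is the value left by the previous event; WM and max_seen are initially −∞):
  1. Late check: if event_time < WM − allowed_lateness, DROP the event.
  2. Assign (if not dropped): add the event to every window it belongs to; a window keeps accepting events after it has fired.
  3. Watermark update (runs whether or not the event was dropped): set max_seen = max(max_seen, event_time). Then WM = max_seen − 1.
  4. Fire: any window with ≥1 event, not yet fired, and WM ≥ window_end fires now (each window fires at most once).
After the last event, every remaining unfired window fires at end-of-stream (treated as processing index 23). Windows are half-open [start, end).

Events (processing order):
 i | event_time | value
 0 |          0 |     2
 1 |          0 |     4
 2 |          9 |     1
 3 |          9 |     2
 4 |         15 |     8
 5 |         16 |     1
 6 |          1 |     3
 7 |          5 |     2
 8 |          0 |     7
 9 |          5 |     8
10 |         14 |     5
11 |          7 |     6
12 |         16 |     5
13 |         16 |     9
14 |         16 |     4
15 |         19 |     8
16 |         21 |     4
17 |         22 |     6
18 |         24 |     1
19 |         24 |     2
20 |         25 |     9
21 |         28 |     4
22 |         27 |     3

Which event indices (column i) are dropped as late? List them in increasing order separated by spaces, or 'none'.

6 7 8 9 10 11

i=0 t=0 v=2: → [0,6); WM=-1
i=1 t=0 v=4: → [0,6); WM=-1
i=2 t=9 v=1: → [6,12); WM=8; [0,6) fires=2
i=3 t=9 v=2: → [6,12); WM=8
i=4 t=15 v=8: → [12,18); WM=14; [6,12) fires=2
i=5 t=16 v=1: → [12,18); WM=15
i=6 t=1 v=3: DROP (t<15-0); WM=15
i=7 t=5 v=2: DROP (t<15-0); WM=15
i=8 t=0 v=7: DROP (t<15-0); WM=15
i=9 t=5 v=8: DROP (t<15-0); WM=15
i=10 t=14 v=5: DROP (t<15-0); WM=15
i=11 t=7 v=6: DROP (t<15-0); WM=15
i=12 t=16 v=5: → [12,18); WM=15
i=13 t=16 v=9: → [12,18); WM=15
i=14 t=16 v=4: → [12,18); WM=15
i=15 t=19 v=8: → [18,24); WM=18; [12,18) fires=5
i=16 t=21 v=4: → [18,24); WM=20
i=17 t=22 v=6: → [18,24); WM=21
i=18 t=24 v=1: → [24,30); WM=23
i=19 t=24 v=2: → [24,30); WM=23
i=20 t=25 v=9: → [24,30); WM=24; [18,24) fires=3
i=21 t=28 v=4: → [24,30); WM=27
i=22 t=27 v=3: → [24,30); WM=27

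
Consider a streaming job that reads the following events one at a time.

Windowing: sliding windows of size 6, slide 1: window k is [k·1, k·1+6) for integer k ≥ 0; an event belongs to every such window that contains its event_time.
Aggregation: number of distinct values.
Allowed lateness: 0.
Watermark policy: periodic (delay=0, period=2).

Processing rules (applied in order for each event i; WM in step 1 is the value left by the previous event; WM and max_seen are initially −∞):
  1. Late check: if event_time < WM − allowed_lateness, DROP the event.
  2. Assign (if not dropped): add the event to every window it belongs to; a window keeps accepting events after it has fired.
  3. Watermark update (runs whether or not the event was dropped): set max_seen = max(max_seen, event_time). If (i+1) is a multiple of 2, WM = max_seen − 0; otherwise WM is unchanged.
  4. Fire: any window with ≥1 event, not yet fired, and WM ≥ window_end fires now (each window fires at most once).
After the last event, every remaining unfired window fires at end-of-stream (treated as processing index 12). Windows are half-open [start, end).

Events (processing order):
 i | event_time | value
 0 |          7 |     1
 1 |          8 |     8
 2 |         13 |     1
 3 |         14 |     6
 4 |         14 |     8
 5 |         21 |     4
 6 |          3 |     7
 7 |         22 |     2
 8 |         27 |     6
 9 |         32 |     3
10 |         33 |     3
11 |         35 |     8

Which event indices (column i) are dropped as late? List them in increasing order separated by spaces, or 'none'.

6

i=0 t=7 v=1: → [7,13),[6,12),[5,11),[4,10),[3,9),[2,8); WM=−∞
i=1 t=8 v=8: → [8,14),[7,13),[6,12),[5,11),[4,10),[3,9); WM=8; [2,8) fires=1
i=2 t=13 v=1: → [13,19),[12,18),[11,17),[10,16),[9,15),[8,14); WM=8
i=3 t=14 v=6: → [14,20),[13,19),[12,18),[11,17),[10,16),[9,15); WM=14; [3,9) fires=2 [4,10) fires=2 [5,11) fires=2 [6,12) fires=2 [7,13) fires=2 [8,14) fires=2
i=4 t=14 v=8: → [14,20),[13,19),[12,18),[11,17),[10,16),[9,15); WM=14
i=5 t=21 v=4: → [21,27),[20,26),[19,25),[18,24),[17,23),[16,22); WM=21; [9,15) fires=3 [10,16) fires=3 [11,17) fires=3 [12,18) fires=3 [13,19) fires=3 [14,20) fires=2
i=6 t=3 v=7: DROP (t<21-0); WM=21
i=7 t=22 v=2: → [22,28),[21,27),[20,26),[19,25),[18,24),[17,23); WM=22; [16,22) fires=1
i=8 t=27 v=6: → [27,33),[26,32),[25,31),[24,30),[23,29),[22,28); WM=22
i=9 t=32 v=3: → [32,38),[31,37),[30,36),[29,35),[28,34),[27,33); WM=32; [17,23) fires=2 [18,24) fires=2 [19,25) fires=2 [20,26) fires=2 [21,27) fires=2 [22,28) fires=2 [23,29) fires=1 [24,30) fires=1 [25,31) fires=1 [26,32) fires=1
i=10 t=33 v=3: → [33,39),[32,38),[31,37),[30,36),[29,35),[28,34); WM=32
i=11 t=35 v=8: → [35,41),[34,40),[33,39),[32,38),[31,37),[30,36); WM=35; [27,33) fires=2 [28,34) fires=1 [29,35) fires=1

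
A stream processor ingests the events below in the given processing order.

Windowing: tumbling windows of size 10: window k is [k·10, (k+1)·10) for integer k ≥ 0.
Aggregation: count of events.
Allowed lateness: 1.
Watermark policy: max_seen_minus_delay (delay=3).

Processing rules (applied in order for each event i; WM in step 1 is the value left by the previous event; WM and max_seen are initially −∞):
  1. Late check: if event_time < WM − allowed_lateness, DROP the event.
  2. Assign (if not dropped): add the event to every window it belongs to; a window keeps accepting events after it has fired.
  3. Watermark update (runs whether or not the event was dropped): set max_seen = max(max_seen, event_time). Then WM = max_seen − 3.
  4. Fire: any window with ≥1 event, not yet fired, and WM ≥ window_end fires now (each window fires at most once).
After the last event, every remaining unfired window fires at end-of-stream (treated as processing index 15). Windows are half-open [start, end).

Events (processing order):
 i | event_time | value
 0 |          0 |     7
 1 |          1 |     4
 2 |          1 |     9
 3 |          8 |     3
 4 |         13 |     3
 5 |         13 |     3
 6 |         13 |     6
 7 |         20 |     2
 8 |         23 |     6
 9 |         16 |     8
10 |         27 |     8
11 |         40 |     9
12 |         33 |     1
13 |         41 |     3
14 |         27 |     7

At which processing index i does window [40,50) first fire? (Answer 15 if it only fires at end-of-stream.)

15

i=0 t=0 v=7: → [0,10); WM=-3
i=1 t=1 v=4: → [0,10); WM=-2
i=2 t=1 v=9: → [0,10); WM=-2
i=3 t=8 v=3: → [0,10); WM=5
i=4 t=13 v=3: → [10,20); WM=10; [0,10) fires=4
i=5 t=13 v=3: → [10,20); WM=10
i=6 t=13 v=6: → [10,20); WM=10
i=7 t=20 v=2: → [20,30); WM=17
i=8 t=23 v=6: → [20,30); WM=20; [10,20) fires=3
i=9 t=16 v=8: DROP (t<20-1); WM=20
i=10 t=27 v=8: → [20,30); WM=24
i=11 t=40 v=9: → [40,50); WM=37; [20,30) fires=3
i=12 t=33 v=1: DROP (t<37-1); WM=37
i=13 t=41 v=3: → [40,50); WM=38
i=14 t=27 v=7: DROP (t<38-1); WM=38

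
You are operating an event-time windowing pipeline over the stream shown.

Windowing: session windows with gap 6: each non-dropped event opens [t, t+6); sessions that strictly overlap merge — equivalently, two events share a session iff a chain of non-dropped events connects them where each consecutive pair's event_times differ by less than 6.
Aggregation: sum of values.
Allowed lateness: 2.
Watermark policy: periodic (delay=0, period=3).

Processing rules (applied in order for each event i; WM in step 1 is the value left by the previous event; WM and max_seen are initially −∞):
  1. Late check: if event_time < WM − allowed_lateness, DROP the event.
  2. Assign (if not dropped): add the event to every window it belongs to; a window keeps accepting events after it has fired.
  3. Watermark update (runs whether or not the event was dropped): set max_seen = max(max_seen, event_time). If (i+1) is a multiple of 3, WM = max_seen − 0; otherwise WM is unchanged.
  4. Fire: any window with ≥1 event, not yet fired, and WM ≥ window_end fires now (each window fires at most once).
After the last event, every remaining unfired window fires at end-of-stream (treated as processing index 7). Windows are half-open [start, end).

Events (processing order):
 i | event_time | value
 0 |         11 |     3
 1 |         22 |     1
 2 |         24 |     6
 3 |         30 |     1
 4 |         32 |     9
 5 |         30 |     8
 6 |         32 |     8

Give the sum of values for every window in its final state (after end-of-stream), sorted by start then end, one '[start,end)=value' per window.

i=0 t=11 v=3: → [11,17); WM=−∞
i=1 t=22 v=1: → [22,28); WM=−∞
i=2 t=24 v=6: → [22,30); WM=24
i=3 t=30 v=1: → [30,36); WM=24
i=4 t=32 v=9: → [30,38); WM=24
i=5 t=30 v=8: → [30,38); WM=32
i=6 t=32 v=8: → [30,38); WM=32

[11,17)=3 [22,30)=7 [30,38)=26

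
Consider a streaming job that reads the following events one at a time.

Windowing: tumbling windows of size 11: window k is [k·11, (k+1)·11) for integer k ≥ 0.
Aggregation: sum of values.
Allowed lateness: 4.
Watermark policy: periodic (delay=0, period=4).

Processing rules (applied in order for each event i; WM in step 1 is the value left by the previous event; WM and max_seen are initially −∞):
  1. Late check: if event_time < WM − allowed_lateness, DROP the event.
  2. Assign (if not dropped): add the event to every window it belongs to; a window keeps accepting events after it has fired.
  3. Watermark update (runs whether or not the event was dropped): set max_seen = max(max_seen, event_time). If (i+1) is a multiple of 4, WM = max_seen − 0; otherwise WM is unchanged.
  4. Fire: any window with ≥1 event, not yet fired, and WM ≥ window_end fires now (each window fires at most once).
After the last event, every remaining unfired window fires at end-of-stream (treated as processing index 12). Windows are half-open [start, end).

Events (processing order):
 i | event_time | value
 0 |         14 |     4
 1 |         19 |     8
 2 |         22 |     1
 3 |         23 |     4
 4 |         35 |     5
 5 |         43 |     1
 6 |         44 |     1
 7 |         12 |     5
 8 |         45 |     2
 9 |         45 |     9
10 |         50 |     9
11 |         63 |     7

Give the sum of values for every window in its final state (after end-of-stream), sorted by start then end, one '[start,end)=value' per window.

i=0 t=14 v=4: → [11,22); WM=−∞
i=1 t=19 v=8: → [11,22); WM=−∞
i=2 t=22 v=1: → [22,33); WM=−∞
i=3 t=23 v=4: → [22,33); WM=23; [11,22) fires=12
i=4 t=35 v=5: → [33,44); WM=23
i=5 t=43 v=1: → [33,44); WM=23
i=6 t=44 v=1: → [44,55); WM=23
i=7 t=12 v=5: DROP (t<23-4); WM=44; [22,33) fires=5 [33,44) fires=6
i=8 t=45 v=2: → [44,55); WM=44
i=9 t=45 v=9: → [44,55); WM=44
i=10 t=50 v=9: → [44,55); WM=44
i=11 t=63 v=7: → [55,66); WM=63; [44,55) fires=21

[11,22)=12 [22,33)=5 [33,44)=6 [44,55)=21 [55,66)=7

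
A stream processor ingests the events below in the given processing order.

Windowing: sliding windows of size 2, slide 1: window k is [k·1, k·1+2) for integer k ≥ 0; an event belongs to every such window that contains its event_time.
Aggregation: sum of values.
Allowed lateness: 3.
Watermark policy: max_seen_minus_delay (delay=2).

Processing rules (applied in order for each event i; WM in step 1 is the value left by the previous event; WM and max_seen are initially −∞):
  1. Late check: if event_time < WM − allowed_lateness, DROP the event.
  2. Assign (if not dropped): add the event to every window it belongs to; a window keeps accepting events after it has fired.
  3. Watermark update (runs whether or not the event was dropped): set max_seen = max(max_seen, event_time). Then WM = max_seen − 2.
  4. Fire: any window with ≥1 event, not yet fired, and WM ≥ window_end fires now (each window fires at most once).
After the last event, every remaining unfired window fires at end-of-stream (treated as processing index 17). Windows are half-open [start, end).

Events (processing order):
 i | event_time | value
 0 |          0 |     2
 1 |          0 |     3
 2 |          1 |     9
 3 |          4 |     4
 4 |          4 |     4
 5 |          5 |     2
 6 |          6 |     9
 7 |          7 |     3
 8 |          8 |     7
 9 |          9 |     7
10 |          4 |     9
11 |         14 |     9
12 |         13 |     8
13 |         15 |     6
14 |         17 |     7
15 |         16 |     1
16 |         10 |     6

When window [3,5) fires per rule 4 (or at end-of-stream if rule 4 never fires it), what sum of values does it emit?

8

i=0 t=0 v=2: → [0,2); WM=-2
i=1 t=0 v=3: → [0,2); WM=-2
i=2 t=1 v=9: → [1,3),[0,2); WM=-1
i=3 t=4 v=4: → [4,6),[3,5); WM=2; [0,2) fires=14
i=4 t=4 v=4: → [4,6),[3,5); WM=2
i=5 t=5 v=2: → [5,7),[4,6); WM=3; [1,3) fires=9
i=6 t=6 v=9: → [6,8),[5,7); WM=4
i=7 t=7 v=3: → [7,9),[6,8); WM=5; [3,5) fires=8
i=8 t=8 v=7: → [8,10),[7,9); WM=6; [4,6) fires=10
i=9 t=9 v=7: → [9,11),[8,10); WM=7; [5,7) fires=11
i=10 t=4 v=9: → [4,6),[3,5); WM=7
i=11 t=14 v=9: → [14,16),[13,15); WM=12; [6,8) fires=12 [7,9) fires=10 [8,10) fires=14 [9,11) fires=7
i=12 t=13 v=8: → [13,15),[12,14); WM=12
i=13 t=15 v=6: → [15,17),[14,16); WM=13
i=14 t=17 v=7: → [17,19),[16,18); WM=15; [12,14) fires=8 [13,15) fires=17
i=15 t=16 v=1: → [16,18),[15,17); WM=15
i=16 t=10 v=6: DROP (t<15-3); WM=15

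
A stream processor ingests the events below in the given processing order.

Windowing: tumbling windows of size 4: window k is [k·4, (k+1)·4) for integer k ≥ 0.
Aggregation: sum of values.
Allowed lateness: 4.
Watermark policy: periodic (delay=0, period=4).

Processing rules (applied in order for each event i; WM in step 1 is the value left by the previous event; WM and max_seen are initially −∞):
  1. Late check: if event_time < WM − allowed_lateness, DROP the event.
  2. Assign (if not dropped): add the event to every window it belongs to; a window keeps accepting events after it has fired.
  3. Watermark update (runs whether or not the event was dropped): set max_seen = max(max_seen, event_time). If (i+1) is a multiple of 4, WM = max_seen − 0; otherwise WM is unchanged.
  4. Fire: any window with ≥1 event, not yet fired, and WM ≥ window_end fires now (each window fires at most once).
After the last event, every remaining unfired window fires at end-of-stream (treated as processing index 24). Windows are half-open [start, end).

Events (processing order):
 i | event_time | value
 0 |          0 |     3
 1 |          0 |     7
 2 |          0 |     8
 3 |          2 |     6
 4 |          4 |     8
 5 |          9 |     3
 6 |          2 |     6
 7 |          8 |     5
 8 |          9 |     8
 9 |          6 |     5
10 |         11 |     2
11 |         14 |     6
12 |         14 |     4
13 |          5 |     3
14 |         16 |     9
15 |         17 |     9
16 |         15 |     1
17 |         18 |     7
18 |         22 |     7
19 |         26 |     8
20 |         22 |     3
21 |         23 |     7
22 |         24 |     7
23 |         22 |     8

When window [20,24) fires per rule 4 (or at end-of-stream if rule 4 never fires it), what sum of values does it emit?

i=0 t=0 v=3: → [0,4); WM=−∞
i=1 t=0 v=7: → [0,4); WM=−∞
i=2 t=0 v=8: → [0,4); WM=−∞
i=3 t=2 v=6: → [0,4); WM=2
i=4 t=4 v=8: → [4,8); WM=2
i=5 t=9 v=3: → [8,12); WM=2
i=6 t=2 v=6: → [0,4); WM=2
i=7 t=8 v=5: → [8,12); WM=9; [0,4) fires=30 [4,8) fires=8
i=8 t=9 v=8: → [8,12); WM=9
i=9 t=6 v=5: → [4,8); WM=9
i=10 t=11 v=2: → [8,12); WM=9
i=11 t=14 v=6: → [12,16); WM=14; [8,12) fires=18
i=12 t=14 v=4: → [12,16); WM=14
i=13 t=5 v=3: DROP (t<14-4); WM=14
i=14 t=16 v=9: → [16,20); WM=14
i=15 t=17 v=9: → [16,20); WM=17; [12,16) fires=10
i=16 t=15 v=1: → [12,16); WM=17
i=17 t=18 v=7: → [16,20); WM=17
i=18 t=22 v=7: → [20,24); WM=17
i=19 t=26 v=8: → [24,28); WM=26; [16,20) fires=25 [20,24) fires=7
i=20 t=22 v=3: → [20,24); WM=26
i=21 t=23 v=7: → [20,24); WM=26
i=22 t=24 v=7: → [24,28); WM=26
i=23 t=22 v=8: → [20,24); WM=26

7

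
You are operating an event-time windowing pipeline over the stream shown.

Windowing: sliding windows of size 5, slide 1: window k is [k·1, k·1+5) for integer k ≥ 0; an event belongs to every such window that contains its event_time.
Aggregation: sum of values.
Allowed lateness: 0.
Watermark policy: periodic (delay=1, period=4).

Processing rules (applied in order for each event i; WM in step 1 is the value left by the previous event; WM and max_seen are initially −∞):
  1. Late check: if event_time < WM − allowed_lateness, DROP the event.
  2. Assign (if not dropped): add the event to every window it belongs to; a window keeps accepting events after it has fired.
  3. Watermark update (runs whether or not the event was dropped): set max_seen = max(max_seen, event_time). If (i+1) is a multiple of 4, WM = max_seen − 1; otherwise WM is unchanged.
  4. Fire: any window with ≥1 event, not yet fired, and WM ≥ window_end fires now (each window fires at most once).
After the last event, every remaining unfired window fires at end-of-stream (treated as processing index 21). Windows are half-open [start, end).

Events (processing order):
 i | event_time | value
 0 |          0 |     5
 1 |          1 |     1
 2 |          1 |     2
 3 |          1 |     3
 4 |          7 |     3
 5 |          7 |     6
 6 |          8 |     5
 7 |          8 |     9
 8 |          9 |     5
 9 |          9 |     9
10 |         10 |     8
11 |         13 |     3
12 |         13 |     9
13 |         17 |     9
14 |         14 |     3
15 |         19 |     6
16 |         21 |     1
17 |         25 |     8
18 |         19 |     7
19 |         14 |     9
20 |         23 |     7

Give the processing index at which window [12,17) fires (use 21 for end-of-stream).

i=0 t=0 v=5: → [0,5); WM=−∞
i=1 t=1 v=1: → [1,6),[0,5); WM=−∞
i=2 t=1 v=2: → [1,6),[0,5); WM=−∞
i=3 t=1 v=3: → [1,6),[0,5); WM=0
i=4 t=7 v=3: → [7,12),[6,11),[5,10),[4,9),[3,8); WM=0
i=5 t=7 v=6: → [7,12),[6,11),[5,10),[4,9),[3,8); WM=0
i=6 t=8 v=5: → [8,13),[7,12),[6,11),[5,10),[4,9); WM=0
i=7 t=8 v=9: → [8,13),[7,12),[6,11),[5,10),[4,9); WM=7; [0,5) fires=11 [1,6) fires=6
i=8 t=9 v=5: → [9,14),[8,13),[7,12),[6,11),[5,10); WM=7
i=9 t=9 v=9: → [9,14),[8,13),[7,12),[6,11),[5,10); WM=7
i=10 t=10 v=8: → [10,15),[9,14),[8,13),[7,12),[6,11); WM=7
i=11 t=13 v=3: → [13,18),[12,17),[11,16),[10,15),[9,14); WM=12; [3,8) fires=9 [4,9) fires=23 [5,10) fires=37 [6,11) fires=45 [7,12) fires=45
i=12 t=13 v=9: → [13,18),[12,17),[11,16),[10,15),[9,14); WM=12
i=13 t=17 v=9: → [17,22),[16,21),[15,20),[14,19),[13,18); WM=12
i=14 t=14 v=3: → [14,19),[13,18),[12,17),[11,16),[10,15); WM=12
i=15 t=19 v=6: → [19,24),[18,23),[17,22),[16,21),[15,20); WM=18; [8,13) fires=36 [9,14) fires=34 [10,15) fires=23 [11,16) fires=15 [12,17) fires=15 [13,18) fires=24
i=16 t=21 v=1: → [21,26),[20,25),[19,24),[18,23),[17,22); WM=18
i=17 t=25 v=8: → [25,30),[24,29),[23,28),[22,27),[21,26); WM=18
i=18 t=19 v=7: → [19,24),[18,23),[17,22),[16,21),[15,20); WM=18
i=19 t=14 v=9: DROP (t<18-0); WM=24; [14,19) fires=12 [15,20) fires=22 [16,21) fires=22 [17,22) fires=23 [18,23) fires=14 [19,24) fires=14
i=20 t=23 v=7: DROP (t<24-0); WM=24

15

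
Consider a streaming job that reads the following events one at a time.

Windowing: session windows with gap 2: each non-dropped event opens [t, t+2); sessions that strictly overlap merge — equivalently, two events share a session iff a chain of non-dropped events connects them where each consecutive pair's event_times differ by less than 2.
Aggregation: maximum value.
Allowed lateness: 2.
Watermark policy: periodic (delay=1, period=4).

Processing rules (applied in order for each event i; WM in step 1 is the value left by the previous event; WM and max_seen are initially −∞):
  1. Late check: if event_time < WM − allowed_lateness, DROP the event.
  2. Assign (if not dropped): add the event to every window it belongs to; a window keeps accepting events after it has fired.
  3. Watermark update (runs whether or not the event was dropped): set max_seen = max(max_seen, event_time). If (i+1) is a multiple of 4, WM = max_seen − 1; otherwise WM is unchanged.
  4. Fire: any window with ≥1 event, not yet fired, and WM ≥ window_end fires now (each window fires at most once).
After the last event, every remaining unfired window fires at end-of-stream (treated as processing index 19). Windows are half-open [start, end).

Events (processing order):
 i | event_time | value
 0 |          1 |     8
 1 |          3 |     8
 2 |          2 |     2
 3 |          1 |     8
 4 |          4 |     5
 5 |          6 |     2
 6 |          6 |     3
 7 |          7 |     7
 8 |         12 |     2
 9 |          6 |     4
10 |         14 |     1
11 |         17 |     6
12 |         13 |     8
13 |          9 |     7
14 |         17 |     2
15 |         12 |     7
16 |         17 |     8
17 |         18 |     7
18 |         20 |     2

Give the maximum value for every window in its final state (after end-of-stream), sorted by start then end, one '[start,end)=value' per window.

i=0 t=1 v=8: → [1,3); WM=−∞
i=1 t=3 v=8: → [3,5); WM=−∞
i=2 t=2 v=2: → [1,5); WM=−∞
i=3 t=1 v=8: → [1,5); WM=2
i=4 t=4 v=5: → [1,6); WM=2
i=5 t=6 v=2: → [6,8); WM=2
i=6 t=6 v=3: → [6,8); WM=2
i=7 t=7 v=7: → [6,9); WM=6
i=8 t=12 v=2: → [12,14); WM=6
i=9 t=6 v=4: → [6,9); WM=6
i=10 t=14 v=1: → [14,16); WM=6
i=11 t=17 v=6: → [17,19); WM=16
i=12 t=13 v=8: DROP (t<16-2); WM=16
i=13 t=9 v=7: DROP (t<16-2); WM=16
i=14 t=17 v=2: → [17,19); WM=16
i=15 t=12 v=7: DROP (t<16-2); WM=16
i=16 t=17 v=8: → [17,19); WM=16
i=17 t=18 v=7: → [17,20); WM=16
i=18 t=20 v=2: → [20,22); WM=16

[1,6)=8 [6,9)=7 [12,14)=2 [14,16)=1 [17,20)=8 [20,22)=2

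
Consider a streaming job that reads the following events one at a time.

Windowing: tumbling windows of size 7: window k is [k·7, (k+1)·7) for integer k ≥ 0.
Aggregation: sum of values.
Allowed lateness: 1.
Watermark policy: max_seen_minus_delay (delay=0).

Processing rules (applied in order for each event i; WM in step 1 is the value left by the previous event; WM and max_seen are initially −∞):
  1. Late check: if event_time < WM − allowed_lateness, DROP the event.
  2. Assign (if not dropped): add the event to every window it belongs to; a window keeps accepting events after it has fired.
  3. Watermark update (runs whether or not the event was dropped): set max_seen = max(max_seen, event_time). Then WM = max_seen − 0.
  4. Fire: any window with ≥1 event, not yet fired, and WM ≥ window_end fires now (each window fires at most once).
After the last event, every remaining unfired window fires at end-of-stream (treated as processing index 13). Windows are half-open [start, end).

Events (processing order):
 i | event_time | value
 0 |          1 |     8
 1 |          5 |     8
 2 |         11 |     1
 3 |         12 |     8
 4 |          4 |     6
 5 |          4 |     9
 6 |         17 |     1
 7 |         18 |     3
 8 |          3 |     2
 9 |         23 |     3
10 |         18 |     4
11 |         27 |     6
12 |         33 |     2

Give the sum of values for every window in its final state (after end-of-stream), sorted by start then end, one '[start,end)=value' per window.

[0,7)=16 [7,14)=9 [14,21)=4 [21,28)=9 [28,35)=2

i=0 t=1 v=8: → [0,7); WM=1
i=1 t=5 v=8: → [0,7); WM=5
i=2 t=11 v=1: → [7,14); WM=11; [0,7) fires=16
i=3 t=12 v=8: → [7,14); WM=12
i=4 t=4 v=6: DROP (t<12-1); WM=12
i=5 t=4 v=9: DROP (t<12-1); WM=12
i=6 t=17 v=1: → [14,21); WM=17; [7,14) fires=9
i=7 t=18 v=3: → [14,21); WM=18
i=8 t=3 v=2: DROP (t<18-1); WM=18
i=9 t=23 v=3: → [21,28); WM=23; [14,21) fires=4
i=10 t=18 v=4: DROP (t<23-1); WM=23
i=11 t=27 v=6: → [21,28); WM=27
i=12 t=33 v=2: → [28,35); WM=33; [21,28) fires=9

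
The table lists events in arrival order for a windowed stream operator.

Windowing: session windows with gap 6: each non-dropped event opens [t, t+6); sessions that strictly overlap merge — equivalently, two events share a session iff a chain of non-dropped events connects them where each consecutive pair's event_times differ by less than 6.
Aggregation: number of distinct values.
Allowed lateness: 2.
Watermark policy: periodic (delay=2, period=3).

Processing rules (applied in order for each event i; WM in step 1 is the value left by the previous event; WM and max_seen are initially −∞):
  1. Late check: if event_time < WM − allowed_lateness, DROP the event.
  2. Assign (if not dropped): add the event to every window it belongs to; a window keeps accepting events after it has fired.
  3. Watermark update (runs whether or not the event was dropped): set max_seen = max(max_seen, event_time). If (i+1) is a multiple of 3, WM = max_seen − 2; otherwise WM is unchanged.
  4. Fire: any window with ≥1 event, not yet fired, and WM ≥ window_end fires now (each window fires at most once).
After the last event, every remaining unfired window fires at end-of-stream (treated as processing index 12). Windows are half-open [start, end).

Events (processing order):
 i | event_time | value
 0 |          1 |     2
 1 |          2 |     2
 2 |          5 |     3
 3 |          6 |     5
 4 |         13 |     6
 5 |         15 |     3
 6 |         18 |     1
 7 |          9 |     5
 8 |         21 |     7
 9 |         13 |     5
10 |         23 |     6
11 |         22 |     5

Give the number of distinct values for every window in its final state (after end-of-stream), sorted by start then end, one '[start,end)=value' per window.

i=0 t=1 v=2: → [1,7); WM=−∞
i=1 t=2 v=2: → [1,8); WM=−∞
i=2 t=5 v=3: → [1,11); WM=3
i=3 t=6 v=5: → [1,12); WM=3
i=4 t=13 v=6: → [13,19); WM=3
i=5 t=15 v=3: → [13,21); WM=13
i=6 t=18 v=1: → [13,24); WM=13
i=7 t=9 v=5: DROP (t<13-2); WM=13
i=8 t=21 v=7: → [13,27); WM=19
i=9 t=13 v=5: DROP (t<19-2); WM=19
i=10 t=23 v=6: → [13,29); WM=19
i=11 t=22 v=5: → [13,29); WM=21

[1,12)=3 [13,29)=5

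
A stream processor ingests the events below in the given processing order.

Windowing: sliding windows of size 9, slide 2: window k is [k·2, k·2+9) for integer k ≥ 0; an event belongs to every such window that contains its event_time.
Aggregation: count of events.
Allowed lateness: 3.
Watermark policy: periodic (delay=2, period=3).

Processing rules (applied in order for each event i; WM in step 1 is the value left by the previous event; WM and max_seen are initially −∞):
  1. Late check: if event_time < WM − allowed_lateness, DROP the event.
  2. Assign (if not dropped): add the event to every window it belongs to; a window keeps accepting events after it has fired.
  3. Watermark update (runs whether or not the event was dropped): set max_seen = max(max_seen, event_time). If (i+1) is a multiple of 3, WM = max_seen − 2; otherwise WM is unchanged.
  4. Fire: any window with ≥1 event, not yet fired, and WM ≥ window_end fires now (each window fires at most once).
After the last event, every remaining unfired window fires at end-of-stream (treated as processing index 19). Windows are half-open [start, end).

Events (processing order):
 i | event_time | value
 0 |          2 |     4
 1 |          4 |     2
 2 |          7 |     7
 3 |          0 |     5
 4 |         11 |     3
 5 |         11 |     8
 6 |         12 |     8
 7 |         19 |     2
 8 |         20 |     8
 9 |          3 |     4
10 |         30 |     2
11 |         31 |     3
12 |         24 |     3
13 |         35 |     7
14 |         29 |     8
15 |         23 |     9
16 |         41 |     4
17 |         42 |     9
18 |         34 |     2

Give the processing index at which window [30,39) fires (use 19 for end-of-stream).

17

i=0 t=2 v=4: → [2,11),[0,9); WM=−∞
i=1 t=4 v=2: → [4,13),[2,11),[0,9); WM=−∞
i=2 t=7 v=7: → [6,15),[4,13),[2,11),[0,9); WM=5
i=3 t=0 v=5: DROP (t<5-3); WM=5
i=4 t=11 v=3: → [10,19),[8,17),[6,15),[4,13); WM=5
i=5 t=11 v=8: → [10,19),[8,17),[6,15),[4,13); WM=9; [0,9) fires=3
i=6 t=12 v=8: → [12,21),[10,19),[8,17),[6,15),[4,13); WM=9
i=7 t=19 v=2: → [18,27),[16,25),[14,23),[12,21); WM=9
i=8 t=20 v=8: → [20,29),[18,27),[16,25),[14,23),[12,21); WM=18; [2,11) fires=3 [4,13) fires=5 [6,15) fires=4 [8,17) fires=3
i=9 t=3 v=4: DROP (t<18-3); WM=18
i=10 t=30 v=2: → [30,39),[28,37),[26,35),[24,33),[22,31); WM=18
i=11 t=31 v=3: → [30,39),[28,37),[26,35),[24,33); WM=29; [10,19) fires=3 [12,21) fires=3 [14,23) fires=2 [16,25) fires=2 [18,27) fires=2 [20,29) fires=1
i=12 t=24 v=3: DROP (t<29-3); WM=29
i=13 t=35 v=7: → [34,43),[32,41),[30,39),[28,37); WM=29
i=14 t=29 v=8: → [28,37),[26,35),[24,33),[22,31); WM=33; [22,31) fires=2 [24,33) fires=3
i=15 t=23 v=9: DROP (t<33-3); WM=33
i=16 t=41 v=4: → [40,49),[38,47),[36,45),[34,43); WM=33
i=17 t=42 v=9: → [42,51),[40,49),[38,47),[36,45),[34,43); WM=40; [26,35) fires=3 [28,37) fires=4 [30,39) fires=3
i=18 t=34 v=2: DROP (t<40-3); WM=40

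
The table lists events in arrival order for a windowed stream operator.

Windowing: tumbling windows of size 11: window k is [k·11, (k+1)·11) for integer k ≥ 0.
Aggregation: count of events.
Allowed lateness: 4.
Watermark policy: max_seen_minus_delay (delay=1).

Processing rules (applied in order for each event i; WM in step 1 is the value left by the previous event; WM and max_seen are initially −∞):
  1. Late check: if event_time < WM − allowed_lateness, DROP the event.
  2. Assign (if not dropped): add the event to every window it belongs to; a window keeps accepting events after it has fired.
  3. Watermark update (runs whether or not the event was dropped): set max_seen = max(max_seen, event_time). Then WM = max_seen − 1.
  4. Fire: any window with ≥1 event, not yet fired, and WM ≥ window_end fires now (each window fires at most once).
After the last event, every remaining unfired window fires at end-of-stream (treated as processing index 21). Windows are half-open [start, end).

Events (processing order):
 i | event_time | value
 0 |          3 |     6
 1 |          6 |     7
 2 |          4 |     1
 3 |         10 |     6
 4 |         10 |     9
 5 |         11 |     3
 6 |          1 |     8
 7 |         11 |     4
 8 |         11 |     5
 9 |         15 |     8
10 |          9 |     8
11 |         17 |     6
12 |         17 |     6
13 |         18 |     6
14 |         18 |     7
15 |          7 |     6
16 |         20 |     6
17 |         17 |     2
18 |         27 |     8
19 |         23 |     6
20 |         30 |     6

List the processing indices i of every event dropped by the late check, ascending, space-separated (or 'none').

i=0 t=3 v=6: → [0,11); WM=2
i=1 t=6 v=7: → [0,11); WM=5
i=2 t=4 v=1: → [0,11); WM=5
i=3 t=10 v=6: → [0,11); WM=9
i=4 t=10 v=9: → [0,11); WM=9
i=5 t=11 v=3: → [11,22); WM=10
i=6 t=1 v=8: DROP (t<10-4); WM=10
i=7 t=11 v=4: → [11,22); WM=10
i=8 t=11 v=5: → [11,22); WM=10
i=9 t=15 v=8: → [11,22); WM=14; [0,11) fires=5
i=10 t=9 v=8: DROP (t<14-4); WM=14
i=11 t=17 v=6: → [11,22); WM=16
i=12 t=17 v=6: → [11,22); WM=16
i=13 t=18 v=6: → [11,22); WM=17
i=14 t=18 v=7: → [11,22); WM=17
i=15 t=7 v=6: DROP (t<17-4); WM=17
i=16 t=20 v=6: → [11,22); WM=19
i=17 t=17 v=2: → [11,22); WM=19
i=18 t=27 v=8: → [22,33); WM=26; [11,22) fires=10
i=19 t=23 v=6: → [22,33); WM=26
i=20 t=30 v=6: → [22,33); WM=29

6 10 15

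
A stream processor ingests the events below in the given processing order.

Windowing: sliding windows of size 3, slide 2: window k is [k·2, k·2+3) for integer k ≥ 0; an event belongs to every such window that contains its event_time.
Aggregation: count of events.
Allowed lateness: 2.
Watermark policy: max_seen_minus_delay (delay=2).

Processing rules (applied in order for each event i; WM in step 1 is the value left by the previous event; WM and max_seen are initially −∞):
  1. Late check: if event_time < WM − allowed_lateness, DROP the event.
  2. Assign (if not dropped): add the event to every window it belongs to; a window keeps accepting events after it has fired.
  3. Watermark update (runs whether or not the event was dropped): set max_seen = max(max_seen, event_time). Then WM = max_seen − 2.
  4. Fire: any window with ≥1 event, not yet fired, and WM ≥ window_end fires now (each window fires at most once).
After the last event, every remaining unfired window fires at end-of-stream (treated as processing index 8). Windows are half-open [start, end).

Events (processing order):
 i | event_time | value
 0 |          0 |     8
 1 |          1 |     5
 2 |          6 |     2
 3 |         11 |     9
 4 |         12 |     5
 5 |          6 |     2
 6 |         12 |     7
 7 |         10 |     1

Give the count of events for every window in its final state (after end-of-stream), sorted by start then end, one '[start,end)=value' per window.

i=0 t=0 v=8: → [0,3); WM=-2
i=1 t=1 v=5: → [0,3); WM=-1
i=2 t=6 v=2: → [6,9),[4,7); WM=4; [0,3) fires=2
i=3 t=11 v=9: → [10,13); WM=9; [4,7) fires=1 [6,9) fires=1
i=4 t=12 v=5: → [12,15),[10,13); WM=10
i=5 t=6 v=2: DROP (t<10-2); WM=10
i=6 t=12 v=7: → [12,15),[10,13); WM=10
i=7 t=10 v=1: → [10,13),[8,11); WM=10

[0,3)=2 [4,7)=1 [6,9)=1 [8,11)=1 [10,13)=4 [12,15)=2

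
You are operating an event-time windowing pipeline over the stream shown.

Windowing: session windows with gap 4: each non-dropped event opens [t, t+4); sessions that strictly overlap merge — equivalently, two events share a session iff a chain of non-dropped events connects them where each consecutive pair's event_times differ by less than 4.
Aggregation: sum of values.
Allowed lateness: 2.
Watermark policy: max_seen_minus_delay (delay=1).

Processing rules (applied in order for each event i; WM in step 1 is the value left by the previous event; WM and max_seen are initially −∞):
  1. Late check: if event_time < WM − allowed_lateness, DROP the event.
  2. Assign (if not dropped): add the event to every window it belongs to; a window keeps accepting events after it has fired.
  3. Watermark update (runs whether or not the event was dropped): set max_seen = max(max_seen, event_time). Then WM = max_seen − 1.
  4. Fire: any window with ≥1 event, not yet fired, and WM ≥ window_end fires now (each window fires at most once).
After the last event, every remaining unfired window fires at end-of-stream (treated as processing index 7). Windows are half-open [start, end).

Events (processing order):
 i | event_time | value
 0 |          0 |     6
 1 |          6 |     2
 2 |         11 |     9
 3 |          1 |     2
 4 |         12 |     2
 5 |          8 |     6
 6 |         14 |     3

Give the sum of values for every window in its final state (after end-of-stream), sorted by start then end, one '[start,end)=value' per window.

[0,4)=6 [6,10)=2 [11,18)=14

i=0 t=0 v=6: → [0,4); WM=-1
i=1 t=6 v=2: → [6,10); WM=5
i=2 t=11 v=9: → [11,15); WM=10
i=3 t=1 v=2: DROP (t<10-2); WM=10
i=4 t=12 v=2: → [11,16); WM=11
i=5 t=8 v=6: DROP (t<11-2); WM=11
i=6 t=14 v=3: → [11,18); WM=13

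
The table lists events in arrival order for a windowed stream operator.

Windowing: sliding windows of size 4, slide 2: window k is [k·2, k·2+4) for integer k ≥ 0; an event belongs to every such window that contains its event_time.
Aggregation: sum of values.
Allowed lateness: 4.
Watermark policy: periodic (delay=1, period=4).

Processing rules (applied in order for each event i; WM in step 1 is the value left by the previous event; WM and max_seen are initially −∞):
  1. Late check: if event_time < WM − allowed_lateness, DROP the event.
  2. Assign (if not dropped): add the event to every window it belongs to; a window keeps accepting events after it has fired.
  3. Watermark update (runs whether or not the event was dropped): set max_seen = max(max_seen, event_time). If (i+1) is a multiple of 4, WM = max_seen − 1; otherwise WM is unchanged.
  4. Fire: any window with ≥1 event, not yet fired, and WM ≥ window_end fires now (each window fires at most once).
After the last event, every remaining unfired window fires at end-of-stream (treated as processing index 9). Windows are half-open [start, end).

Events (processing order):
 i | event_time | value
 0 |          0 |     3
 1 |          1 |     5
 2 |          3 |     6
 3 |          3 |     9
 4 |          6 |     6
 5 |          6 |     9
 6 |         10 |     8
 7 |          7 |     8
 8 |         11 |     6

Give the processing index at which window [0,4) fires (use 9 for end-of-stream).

i=0 t=0 v=3: → [0,4); WM=−∞
i=1 t=1 v=5: → [0,4); WM=−∞
i=2 t=3 v=6: → [2,6),[0,4); WM=−∞
i=3 t=3 v=9: → [2,6),[0,4); WM=2
i=4 t=6 v=6: → [6,10),[4,8); WM=2
i=5 t=6 v=9: → [6,10),[4,8); WM=2
i=6 t=10 v=8: → [10,14),[8,12); WM=2
i=7 t=7 v=8: → [6,10),[4,8); WM=9; [0,4) fires=23 [2,6) fires=15 [4,8) fires=23
i=8 t=11 v=6: → [10,14),[8,12); WM=9

7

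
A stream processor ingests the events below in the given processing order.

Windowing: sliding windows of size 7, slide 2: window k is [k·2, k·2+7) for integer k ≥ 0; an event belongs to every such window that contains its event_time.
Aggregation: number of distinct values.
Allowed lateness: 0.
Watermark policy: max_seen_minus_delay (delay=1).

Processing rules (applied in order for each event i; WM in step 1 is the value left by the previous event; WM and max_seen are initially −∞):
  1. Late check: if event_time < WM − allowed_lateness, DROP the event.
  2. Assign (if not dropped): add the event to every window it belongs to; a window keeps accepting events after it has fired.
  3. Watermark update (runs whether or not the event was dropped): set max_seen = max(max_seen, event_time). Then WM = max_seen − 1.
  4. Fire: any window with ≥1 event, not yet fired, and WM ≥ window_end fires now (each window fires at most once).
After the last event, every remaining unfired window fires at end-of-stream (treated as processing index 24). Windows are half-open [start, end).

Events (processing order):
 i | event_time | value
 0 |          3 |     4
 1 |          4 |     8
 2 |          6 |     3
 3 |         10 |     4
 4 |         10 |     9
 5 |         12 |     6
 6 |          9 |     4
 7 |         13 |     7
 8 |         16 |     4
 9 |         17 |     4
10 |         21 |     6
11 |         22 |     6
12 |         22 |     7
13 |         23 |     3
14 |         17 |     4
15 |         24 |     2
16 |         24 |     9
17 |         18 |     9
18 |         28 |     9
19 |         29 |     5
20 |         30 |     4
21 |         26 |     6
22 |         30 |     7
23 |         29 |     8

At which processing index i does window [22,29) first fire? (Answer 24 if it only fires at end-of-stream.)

i=0 t=3 v=4: → [2,9),[0,7); WM=2
i=1 t=4 v=8: → [4,11),[2,9),[0,7); WM=3
i=2 t=6 v=3: → [6,13),[4,11),[2,9),[0,7); WM=5
i=3 t=10 v=4: → [10,17),[8,15),[6,13),[4,11); WM=9; [0,7) fires=3 [2,9) fires=3
i=4 t=10 v=9: → [10,17),[8,15),[6,13),[4,11); WM=9
i=5 t=12 v=6: → [12,19),[10,17),[8,15),[6,13); WM=11; [4,11) fires=4
i=6 t=9 v=4: DROP (t<11-0); WM=11
i=7 t=13 v=7: → [12,19),[10,17),[8,15); WM=12
i=8 t=16 v=4: → [16,23),[14,21),[12,19),[10,17); WM=15; [6,13) fires=4 [8,15) fires=4
i=9 t=17 v=4: → [16,23),[14,21),[12,19); WM=16
i=10 t=21 v=6: → [20,27),[18,25),[16,23); WM=20; [10,17) fires=4 [12,19) fires=3
i=11 t=22 v=6: → [22,29),[20,27),[18,25),[16,23); WM=21; [14,21) fires=1
i=12 t=22 v=7: → [22,29),[20,27),[18,25),[16,23); WM=21
i=13 t=23 v=3: → [22,29),[20,27),[18,25); WM=22
i=14 t=17 v=4: DROP (t<22-0); WM=22
i=15 t=24 v=2: → [24,31),[22,29),[20,27),[18,25); WM=23; [16,23) fires=3
i=16 t=24 v=9: → [24,31),[22,29),[20,27),[18,25); WM=23
i=17 t=18 v=9: DROP (t<23-0); WM=23
i=18 t=28 v=9: → [28,35),[26,33),[24,31),[22,29); WM=27; [18,25) fires=5 [20,27) fires=5
i=19 t=29 v=5: → [28,35),[26,33),[24,31); WM=28
i=20 t=30 v=4: → [30,37),[28,35),[26,33),[24,31); WM=29; [22,29) fires=5
i=21 t=26 v=6: DROP (t<29-0); WM=29
i=22 t=30 v=7: → [30,37),[28,35),[26,33),[24,31); WM=29
i=23 t=29 v=8: → [28,35),[26,33),[24,31); WM=29

20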